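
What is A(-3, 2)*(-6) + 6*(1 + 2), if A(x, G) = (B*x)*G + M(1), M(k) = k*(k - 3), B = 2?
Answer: 102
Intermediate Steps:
M(k) = k*(-3 + k)
A(x, G) = -2 + 2*G*x (A(x, G) = (2*x)*G + 1*(-3 + 1) = 2*G*x + 1*(-2) = 2*G*x - 2 = -2 + 2*G*x)
A(-3, 2)*(-6) + 6*(1 + 2) = (-2 + 2*2*(-3))*(-6) + 6*(1 + 2) = (-2 - 12)*(-6) + 6*3 = -14*(-6) + 18 = 84 + 18 = 102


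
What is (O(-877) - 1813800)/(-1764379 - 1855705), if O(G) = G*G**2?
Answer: 676339933/3620084 ≈ 186.83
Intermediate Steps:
O(G) = G**3
(O(-877) - 1813800)/(-1764379 - 1855705) = ((-877)**3 - 1813800)/(-1764379 - 1855705) = (-674526133 - 1813800)/(-3620084) = -676339933*(-1/3620084) = 676339933/3620084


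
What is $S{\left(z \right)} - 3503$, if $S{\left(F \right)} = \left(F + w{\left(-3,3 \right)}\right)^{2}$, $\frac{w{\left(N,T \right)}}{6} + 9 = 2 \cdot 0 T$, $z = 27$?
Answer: $-2774$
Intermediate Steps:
$w{\left(N,T \right)} = -54$ ($w{\left(N,T \right)} = -54 + 6 \cdot 2 \cdot 0 T = -54 + 6 \cdot 0 T = -54 + 6 \cdot 0 = -54 + 0 = -54$)
$S{\left(F \right)} = \left(-54 + F\right)^{2}$ ($S{\left(F \right)} = \left(F - 54\right)^{2} = \left(-54 + F\right)^{2}$)
$S{\left(z \right)} - 3503 = \left(-54 + 27\right)^{2} - 3503 = \left(-27\right)^{2} - 3503 = 729 - 3503 = -2774$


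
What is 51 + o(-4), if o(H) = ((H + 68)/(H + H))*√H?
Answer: 51 - 16*I ≈ 51.0 - 16.0*I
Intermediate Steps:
o(H) = (68 + H)/(2*√H) (o(H) = ((68 + H)/((2*H)))*√H = ((68 + H)*(1/(2*H)))*√H = ((68 + H)/(2*H))*√H = (68 + H)/(2*√H))
51 + o(-4) = 51 + (68 - 4)/(2*√(-4)) = 51 + (½)*(-I/2)*64 = 51 - 16*I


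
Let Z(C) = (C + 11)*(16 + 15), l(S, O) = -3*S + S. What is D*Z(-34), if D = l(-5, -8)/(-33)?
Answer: 7130/33 ≈ 216.06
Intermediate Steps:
l(S, O) = -2*S
Z(C) = 341 + 31*C (Z(C) = (11 + C)*31 = 341 + 31*C)
D = -10/33 (D = -2*(-5)/(-33) = 10*(-1/33) = -10/33 ≈ -0.30303)
D*Z(-34) = -10*(341 + 31*(-34))/33 = -10*(341 - 1054)/33 = -10/33*(-713) = 7130/33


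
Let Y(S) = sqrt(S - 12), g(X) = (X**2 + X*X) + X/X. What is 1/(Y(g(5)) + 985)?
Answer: 985/970186 - sqrt(39)/970186 ≈ 0.0010088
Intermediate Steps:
g(X) = 1 + 2*X**2 (g(X) = (X**2 + X**2) + 1 = 2*X**2 + 1 = 1 + 2*X**2)
Y(S) = sqrt(-12 + S)
1/(Y(g(5)) + 985) = 1/(sqrt(-12 + (1 + 2*5**2)) + 985) = 1/(sqrt(-12 + (1 + 2*25)) + 985) = 1/(sqrt(-12 + (1 + 50)) + 985) = 1/(sqrt(-12 + 51) + 985) = 1/(sqrt(39) + 985) = 1/(985 + sqrt(39))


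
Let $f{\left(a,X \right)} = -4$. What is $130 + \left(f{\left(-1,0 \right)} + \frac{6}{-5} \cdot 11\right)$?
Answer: $\frac{564}{5} \approx 112.8$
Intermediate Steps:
$130 + \left(f{\left(-1,0 \right)} + \frac{6}{-5} \cdot 11\right) = 130 + \left(-4 + \frac{6}{-5} \cdot 11\right) = 130 + \left(-4 + 6 \left(- \frac{1}{5}\right) 11\right) = 130 - \frac{86}{5} = \frac{564}{5}$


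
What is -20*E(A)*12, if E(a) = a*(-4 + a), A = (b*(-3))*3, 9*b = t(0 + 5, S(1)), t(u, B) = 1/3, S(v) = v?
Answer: -1040/3 ≈ -346.67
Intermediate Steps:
t(u, B) = ⅓
b = 1/27 (b = (⅑)*(⅓) = 1/27 ≈ 0.037037)
A = -⅓ (A = ((1/27)*(-3))*3 = -⅑*3 = -⅓ ≈ -0.33333)
-20*E(A)*12 = -(-20)*(-4 - ⅓)/3*12 = -(-20)*(-13)/(3*3)*12 = -20*13/9*12 = -260/9*12 = -1040/3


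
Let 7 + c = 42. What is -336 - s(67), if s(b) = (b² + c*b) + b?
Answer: -7237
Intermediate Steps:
c = 35 (c = -7 + 42 = 35)
s(b) = b² + 36*b (s(b) = (b² + 35*b) + b = b² + 36*b)
-336 - s(67) = -336 - 67*(36 + 67) = -336 - 67*103 = -336 - 1*6901 = -336 - 6901 = -7237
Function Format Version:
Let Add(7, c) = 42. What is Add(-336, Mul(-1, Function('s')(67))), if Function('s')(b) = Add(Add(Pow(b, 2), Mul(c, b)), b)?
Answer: -7237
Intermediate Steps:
c = 35 (c = Add(-7, 42) = 35)
Function('s')(b) = Add(Pow(b, 2), Mul(36, b)) (Function('s')(b) = Add(Add(Pow(b, 2), Mul(35, b)), b) = Add(Pow(b, 2), Mul(36, b)))
Add(-336, Mul(-1, Function('s')(67))) = Add(-336, Mul(-1, Mul(67, Add(36, 67)))) = Add(-336, Mul(-1, Mul(67, 103))) = Add(-336, Mul(-1, 6901)) = Add(-336, -6901) = -7237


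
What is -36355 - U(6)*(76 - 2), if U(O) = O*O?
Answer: -39019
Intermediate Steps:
U(O) = O**2
-36355 - U(6)*(76 - 2) = -36355 - 6**2*(76 - 2) = -36355 - 36*74 = -36355 - 1*2664 = -36355 - 2664 = -39019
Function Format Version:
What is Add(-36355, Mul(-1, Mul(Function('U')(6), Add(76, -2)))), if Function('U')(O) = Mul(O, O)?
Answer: -39019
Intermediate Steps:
Function('U')(O) = Pow(O, 2)
Add(-36355, Mul(-1, Mul(Function('U')(6), Add(76, -2)))) = Add(-36355, Mul(-1, Mul(Pow(6, 2), Add(76, -2)))) = Add(-36355, Mul(-1, Mul(36, 74))) = Add(-36355, Mul(-1, 2664)) = Add(-36355, -2664) = -39019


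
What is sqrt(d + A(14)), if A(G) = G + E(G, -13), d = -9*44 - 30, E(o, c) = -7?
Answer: I*sqrt(419) ≈ 20.469*I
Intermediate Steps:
d = -426 (d = -396 - 30 = -426)
A(G) = -7 + G (A(G) = G - 7 = -7 + G)
sqrt(d + A(14)) = sqrt(-426 + (-7 + 14)) = sqrt(-426 + 7) = sqrt(-419) = I*sqrt(419)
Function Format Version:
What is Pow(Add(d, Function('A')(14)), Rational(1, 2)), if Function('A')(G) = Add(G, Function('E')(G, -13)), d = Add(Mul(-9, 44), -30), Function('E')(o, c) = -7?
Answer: Mul(I, Pow(419, Rational(1, 2))) ≈ Mul(20.469, I)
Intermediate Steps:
d = -426 (d = Add(-396, -30) = -426)
Function('A')(G) = Add(-7, G) (Function('A')(G) = Add(G, -7) = Add(-7, G))
Pow(Add(d, Function('A')(14)), Rational(1, 2)) = Pow(Add(-426, Add(-7, 14)), Rational(1, 2)) = Pow(Add(-426, 7), Rational(1, 2)) = Pow(-419, Rational(1, 2)) = Mul(I, Pow(419, Rational(1, 2)))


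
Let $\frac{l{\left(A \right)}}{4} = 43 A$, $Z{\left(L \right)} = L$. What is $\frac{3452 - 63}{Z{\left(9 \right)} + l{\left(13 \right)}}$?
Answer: $\frac{3389}{2245} \approx 1.5096$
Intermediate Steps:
$l{\left(A \right)} = 172 A$ ($l{\left(A \right)} = 4 \cdot 43 A = 172 A$)
$\frac{3452 - 63}{Z{\left(9 \right)} + l{\left(13 \right)}} = \frac{3452 - 63}{9 + 172 \cdot 13} = \frac{3389}{9 + 2236} = \frac{3389}{2245}$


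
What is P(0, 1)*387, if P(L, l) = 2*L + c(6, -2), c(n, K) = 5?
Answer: 1935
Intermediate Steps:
P(L, l) = 5 + 2*L (P(L, l) = 2*L + 5 = 5 + 2*L)
P(0, 1)*387 = (5 + 2*0)*387 = (5 + 0)*387 = 5*387 = 1935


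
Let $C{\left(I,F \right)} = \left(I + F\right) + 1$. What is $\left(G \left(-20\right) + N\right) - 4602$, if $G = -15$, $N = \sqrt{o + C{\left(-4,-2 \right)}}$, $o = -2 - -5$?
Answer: $-4302 + i \sqrt{2} \approx -4302.0 + 1.4142 i$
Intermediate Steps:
$o = 3$ ($o = -2 + 5 = 3$)
$C{\left(I,F \right)} = 1 + F + I$ ($C{\left(I,F \right)} = \left(F + I\right) + 1 = 1 + F + I$)
$N = i \sqrt{2}$ ($N = \sqrt{3 - 5} = \sqrt{-2} = i \sqrt{2} \approx 1.4142 i$)
$\left(G \left(-20\right) + N\right) - 4602 = \left(\left(-15\right) \left(-20\right) + i \sqrt{2}\right) - 4602 = \left(300 + i \sqrt{2}\right) - 4602 = -4302 + i \sqrt{2}$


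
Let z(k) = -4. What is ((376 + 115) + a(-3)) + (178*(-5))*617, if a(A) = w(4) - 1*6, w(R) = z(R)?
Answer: -548649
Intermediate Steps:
w(R) = -4
a(A) = -10 (a(A) = -4 - 1*6 = -4 - 6 = -10)
((376 + 115) + a(-3)) + (178*(-5))*617 = ((376 + 115) - 10) + (178*(-5))*617 = (491 - 10) - 890*617 = 481 - 549130 = -548649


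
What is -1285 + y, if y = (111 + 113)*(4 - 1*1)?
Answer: -613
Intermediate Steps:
y = 672 (y = 224*(4 - 1) = 224*3 = 672)
-1285 + y = -1285 + 672 = -613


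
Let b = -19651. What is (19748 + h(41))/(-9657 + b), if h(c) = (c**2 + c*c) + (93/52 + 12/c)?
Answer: -49274957/62484656 ≈ -0.78859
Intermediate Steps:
h(c) = 93/52 + 2*c**2 + 12/c (h(c) = (c**2 + c**2) + (93*(1/52) + 12/c) = 2*c**2 + (93/52 + 12/c) = 93/52 + 2*c**2 + 12/c)
(19748 + h(41))/(-9657 + b) = (19748 + (93/52 + 2*41**2 + 12/41))/(-9657 - 19651) = (19748 + (93/52 + 2*1681 + 12*(1/41)))/(-29308) = (19748 + (93/52 + 3362 + 12/41))*(-1/29308) = (19748 + 7172221/2132)*(-1/29308) = (49274957/2132)*(-1/29308) = -49274957/62484656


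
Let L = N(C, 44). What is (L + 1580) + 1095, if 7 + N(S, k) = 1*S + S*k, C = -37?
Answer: 1003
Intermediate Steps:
N(S, k) = -7 + S + S*k (N(S, k) = -7 + (1*S + S*k) = -7 + (S + S*k) = -7 + S + S*k)
L = -1672 (L = -7 - 37 - 37*44 = -7 - 37 - 1628 = -1672)
(L + 1580) + 1095 = (-1672 + 1580) + 1095 = -92 + 1095 = 1003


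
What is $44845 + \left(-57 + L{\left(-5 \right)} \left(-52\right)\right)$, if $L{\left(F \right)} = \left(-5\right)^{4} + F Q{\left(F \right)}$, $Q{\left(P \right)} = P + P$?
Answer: $9688$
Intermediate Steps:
$Q{\left(P \right)} = 2 P$
$L{\left(F \right)} = 625 + 2 F^{2}$ ($L{\left(F \right)} = \left(-5\right)^{4} + F 2 F = 625 + 2 F^{2}$)
$44845 + \left(-57 + L{\left(-5 \right)} \left(-52\right)\right) = 44845 + \left(-57 + \left(625 + 2 \left(-5\right)^{2}\right) \left(-52\right)\right) = 44845 + \left(-57 + \left(625 + 2 \cdot 25\right) \left(-52\right)\right) = 44845 + \left(-57 + \left(625 + 50\right) \left(-52\right)\right) = 44845 + \left(-57 + 675 \left(-52\right)\right) = 44845 - 35157 = 9688$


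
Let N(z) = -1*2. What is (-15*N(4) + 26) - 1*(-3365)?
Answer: 3421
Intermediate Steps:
N(z) = -2
(-15*N(4) + 26) - 1*(-3365) = (-15*(-2) + 26) - 1*(-3365) = (30 + 26) + 3365 = 56 + 3365 = 3421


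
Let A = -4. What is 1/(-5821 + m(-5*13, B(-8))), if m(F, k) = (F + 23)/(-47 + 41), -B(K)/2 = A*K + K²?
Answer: -1/5814 ≈ -0.00017200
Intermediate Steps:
B(K) = -2*K² + 8*K (B(K) = -2*(-4*K + K²) = -2*(K² - 4*K) = -2*K² + 8*K)
m(F, k) = -23/6 - F/6 (m(F, k) = (23 + F)/(-6) = (23 + F)*(-⅙) = -23/6 - F/6)
1/(-5821 + m(-5*13, B(-8))) = 1/(-5821 + (-23/6 - (-5)*13/6)) = 1/(-5821 + (-23/6 - ⅙*(-65))) = 1/(-5821 + (-23/6 + 65/6)) = 1/(-5821 + 7) = 1/(-5814) = -1/5814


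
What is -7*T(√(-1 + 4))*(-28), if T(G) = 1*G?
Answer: 196*√3 ≈ 339.48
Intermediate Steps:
T(G) = G
-7*T(√(-1 + 4))*(-28) = -7*√(-1 + 4)*(-28) = -7*√3*(-28) = 196*√3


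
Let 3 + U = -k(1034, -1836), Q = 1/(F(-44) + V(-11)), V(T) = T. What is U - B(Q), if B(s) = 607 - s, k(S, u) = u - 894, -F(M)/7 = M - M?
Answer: 23319/11 ≈ 2119.9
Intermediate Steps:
F(M) = 0 (F(M) = -7*(M - M) = -7*0 = 0)
k(S, u) = -894 + u
Q = -1/11 (Q = 1/(0 - 11) = 1/(-11) = -1/11 ≈ -0.090909)
U = 2727 (U = -3 - (-894 - 1836) = -3 - 1*(-2730) = -3 + 2730 = 2727)
U - B(Q) = 2727 - (607 - 1*(-1/11)) = 2727 - (607 + 1/11) = 2727 - 1*6678/11 = 2727 - 6678/11 = 23319/11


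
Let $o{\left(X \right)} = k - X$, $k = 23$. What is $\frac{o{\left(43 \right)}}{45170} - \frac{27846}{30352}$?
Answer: $- \frac{8988649}{9792856} \approx -0.91788$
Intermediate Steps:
$o{\left(X \right)} = 23 - X$
$\frac{o{\left(43 \right)}}{45170} - \frac{27846}{30352} = \frac{23 - 43}{45170} - \frac{27846}{30352} = \left(23 - 43\right) \frac{1}{45170} - \frac{1989}{2168} = \left(-20\right) \frac{1}{45170} - \frac{1989}{2168} = - \frac{2}{4517} - \frac{1989}{2168} = - \frac{8988649}{9792856}$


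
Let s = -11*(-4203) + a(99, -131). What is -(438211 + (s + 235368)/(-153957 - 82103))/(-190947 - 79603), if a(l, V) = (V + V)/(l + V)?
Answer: 1655100912813/1021856528000 ≈ 1.6197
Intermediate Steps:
a(l, V) = 2*V/(V + l) (a(l, V) = (2*V)/(V + l) = 2*V/(V + l))
s = 739859/16 (s = -11*(-4203) + 2*(-131)/(-131 + 99) = 46233 + 2*(-131)/(-32) = 46233 + 2*(-131)*(-1/32) = 46233 + 131/16 = 739859/16 ≈ 46241.)
-(438211 + (s + 235368)/(-153957 - 82103))/(-190947 - 79603) = -(438211 + (739859/16 + 235368)/(-153957 - 82103))/(-190947 - 79603) = -(438211 + (4505747/16)/(-236060))/(-270550) = -(438211 + (4505747/16)*(-1/236060))*(-1)/270550 = -(438211 - 4505747/3776960)*(-1)/270550 = -1655100912813*(-1)/(3776960*270550) = -1*(-1655100912813/1021856528000) = 1655100912813/1021856528000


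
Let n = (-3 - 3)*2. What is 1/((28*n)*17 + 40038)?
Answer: 1/34326 ≈ 2.9132e-5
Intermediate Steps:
n = -12 (n = -6*2 = -12)
1/((28*n)*17 + 40038) = 1/((28*(-12))*17 + 40038) = 1/(-336*17 + 40038) = 1/(-5712 + 40038) = 1/34326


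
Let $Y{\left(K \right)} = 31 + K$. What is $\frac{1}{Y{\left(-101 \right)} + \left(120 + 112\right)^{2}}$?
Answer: $\frac{1}{53754} \approx 1.8603 \cdot 10^{-5}$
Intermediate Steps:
$\frac{1}{Y{\left(-101 \right)} + \left(120 + 112\right)^{2}} = \frac{1}{\left(31 - 101\right) + \left(120 + 112\right)^{2}} = \frac{1}{-70 + 232^{2}} = \frac{1}{-70 + 53824} = \frac{1}{53754}$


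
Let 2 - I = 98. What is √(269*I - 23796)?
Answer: 2*I*√12405 ≈ 222.76*I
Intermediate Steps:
I = -96 (I = 2 - 1*98 = 2 - 98 = -96)
√(269*I - 23796) = √(269*(-96) - 23796) = √(-25824 - 23796) = √(-49620) = 2*I*√12405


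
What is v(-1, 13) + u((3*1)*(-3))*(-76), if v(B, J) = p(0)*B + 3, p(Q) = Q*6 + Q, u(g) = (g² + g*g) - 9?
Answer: -11625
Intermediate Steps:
u(g) = -9 + 2*g² (u(g) = (g² + g²) - 9 = 2*g² - 9 = -9 + 2*g²)
p(Q) = 7*Q (p(Q) = 6*Q + Q = 7*Q)
v(B, J) = 3 (v(B, J) = (7*0)*B + 3 = 0*B + 3 = 0 + 3 = 3)
v(-1, 13) + u((3*1)*(-3))*(-76) = 3 + (-9 + 2*((3*1)*(-3))²)*(-76) = 3 + (-9 + 2*(3*(-3))²)*(-76) = 3 + (-9 + 2*(-9)²)*(-76) = 3 + (-9 + 2*81)*(-76) = 3 + (-9 + 162)*(-76) = 3 + 153*(-76) = 3 - 11628 = -11625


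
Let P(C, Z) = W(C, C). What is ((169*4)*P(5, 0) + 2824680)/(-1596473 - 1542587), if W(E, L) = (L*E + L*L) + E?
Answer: -143093/156953 ≈ -0.91169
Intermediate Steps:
W(E, L) = E + L² + E*L (W(E, L) = (E*L + L²) + E = (L² + E*L) + E = E + L² + E*L)
P(C, Z) = C + 2*C² (P(C, Z) = C + C² + C*C = C + C² + C² = C + 2*C²)
((169*4)*P(5, 0) + 2824680)/(-1596473 - 1542587) = ((169*4)*(5*(1 + 2*5)) + 2824680)/(-1596473 - 1542587) = (676*(5*(1 + 10)) + 2824680)/(-3139060) = (676*(5*11) + 2824680)*(-1/3139060) = (676*55 + 2824680)*(-1/3139060) = (37180 + 2824680)*(-1/3139060) = 2861860*(-1/3139060) = -143093/156953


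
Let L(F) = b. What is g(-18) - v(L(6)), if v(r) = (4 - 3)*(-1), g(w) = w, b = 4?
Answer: -17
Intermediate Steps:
L(F) = 4
v(r) = -1 (v(r) = 1*(-1) = -1)
g(-18) - v(L(6)) = -18 - 1*(-1) = -18 + 1 = -17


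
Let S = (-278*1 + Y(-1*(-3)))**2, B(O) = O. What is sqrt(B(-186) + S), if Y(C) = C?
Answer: sqrt(75439) ≈ 274.66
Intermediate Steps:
S = 75625 (S = (-278*1 - 1*(-3))**2 = (-278 + 3)**2 = (-275)**2 = 75625)
sqrt(B(-186) + S) = sqrt(-186 + 75625) = sqrt(75439)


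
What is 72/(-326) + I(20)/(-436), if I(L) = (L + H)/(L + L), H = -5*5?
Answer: -125405/568544 ≈ -0.22057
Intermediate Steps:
H = -25
I(L) = (-25 + L)/(2*L) (I(L) = (L - 25)/(L + L) = (-25 + L)/((2*L)) = (-25 + L)*(1/(2*L)) = (-25 + L)/(2*L))
72/(-326) + I(20)/(-436) = 72/(-326) + ((½)*(-25 + 20)/20)/(-436) = 72*(-1/326) + ((½)*(1/20)*(-5))*(-1/436) = -36/163 - ⅛*(-1/436) = -36/163 + 1/3488 = -125405/568544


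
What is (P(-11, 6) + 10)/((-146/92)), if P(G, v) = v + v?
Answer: -1012/73 ≈ -13.863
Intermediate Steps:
P(G, v) = 2*v
(P(-11, 6) + 10)/((-146/92)) = (2*6 + 10)/((-146/92)) = (12 + 10)/((-146*1/92)) = 22/(-73/46) = -46/73*22 = -1012/73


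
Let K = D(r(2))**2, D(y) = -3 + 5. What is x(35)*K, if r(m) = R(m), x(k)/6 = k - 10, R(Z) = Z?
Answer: 600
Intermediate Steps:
x(k) = -60 + 6*k (x(k) = 6*(k - 10) = 6*(-10 + k) = -60 + 6*k)
r(m) = m
D(y) = 2
K = 4 (K = 2**2 = 4)
x(35)*K = (-60 + 6*35)*4 = (-60 + 210)*4 = 150*4 = 600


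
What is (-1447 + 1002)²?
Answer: 198025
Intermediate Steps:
(-1447 + 1002)² = (-445)² = 198025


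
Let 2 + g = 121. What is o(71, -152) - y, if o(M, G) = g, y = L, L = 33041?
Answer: -32922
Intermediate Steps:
y = 33041
g = 119 (g = -2 + 121 = 119)
o(M, G) = 119
o(71, -152) - y = 119 - 1*33041 = 119 - 33041 = -32922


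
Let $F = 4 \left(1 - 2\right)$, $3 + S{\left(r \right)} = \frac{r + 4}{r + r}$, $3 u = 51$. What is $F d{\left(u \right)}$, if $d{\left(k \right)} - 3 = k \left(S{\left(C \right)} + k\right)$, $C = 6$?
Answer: $- \frac{3062}{3} \approx -1020.7$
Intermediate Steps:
$u = 17$ ($u = \frac{1}{3} \cdot 51 = 17$)
$S{\left(r \right)} = -3 + \frac{4 + r}{2 r}$ ($S{\left(r \right)} = -3 + \frac{r + 4}{r + r} = -3 + \frac{4 + r}{2 r}$)
$d{\left(k \right)} = 3 + k \left(- \frac{13}{6} + k\right)$ ($d{\left(k \right)} = 3 + k \left(\left(- \frac{5}{2} + \frac{2}{6}\right) + k\right) = 3 + k \left(\left(- \frac{5}{2} + 2 \cdot \frac{1}{6}\right) + k\right) = 3 + k \left(\left(- \frac{5}{2} + \frac{1}{3}\right) + k\right) = 3 + k \left(- \frac{13}{6} + k\right)$)
$F = -4$ ($F = 4 \left(-1\right) = -4$)
$F d{\left(u \right)} = - 4 \left(3 + 17^{2} - \frac{221}{6}\right) = - 4 \left(3 + 289 - \frac{221}{6}\right) = \left(-4\right) \frac{1531}{6} = - \frac{3062}{3}$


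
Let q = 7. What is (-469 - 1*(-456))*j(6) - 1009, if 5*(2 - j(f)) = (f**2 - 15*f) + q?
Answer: -5786/5 ≈ -1157.2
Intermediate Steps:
j(f) = 3/5 + 3*f - f**2/5 (j(f) = 2 - ((f**2 - 15*f) + 7)/5 = 2 - (7 + f**2 - 15*f)/5 = 2 + (-7/5 + 3*f - f**2/5) = 3/5 + 3*f - f**2/5)
(-469 - 1*(-456))*j(6) - 1009 = (-469 - 1*(-456))*(3/5 + 3*6 - 1/5*6**2) - 1009 = (-469 + 456)*(3/5 + 18 - 1/5*36) - 1009 = -13*(3/5 + 18 - 36/5) - 1009 = -13*57/5 - 1009 = -741/5 - 1009 = -5786/5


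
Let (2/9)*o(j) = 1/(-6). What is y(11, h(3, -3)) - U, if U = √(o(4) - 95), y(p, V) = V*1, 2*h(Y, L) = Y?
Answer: 3/2 - I*√383/2 ≈ 1.5 - 9.7852*I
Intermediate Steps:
o(j) = -¾ (o(j) = (9/2)/(-6) = (9/2)*(-⅙) = -¾)
h(Y, L) = Y/2
y(p, V) = V
U = I*√383/2 (U = √(-¾ - 95) = √(-383/4) = I*√383/2 ≈ 9.7852*I)
y(11, h(3, -3)) - U = (½)*3 - I*√383/2 = 3/2 - I*√383/2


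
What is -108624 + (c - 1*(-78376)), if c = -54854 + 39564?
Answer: -45538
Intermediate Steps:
c = -15290
-108624 + (c - 1*(-78376)) = -108624 + (-15290 - 1*(-78376)) = -108624 + (-15290 + 78376) = -108624 + 63086 = -45538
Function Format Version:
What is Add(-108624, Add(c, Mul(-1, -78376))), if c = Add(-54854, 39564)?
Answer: -45538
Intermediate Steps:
c = -15290
Add(-108624, Add(c, Mul(-1, -78376))) = Add(-108624, Add(-15290, Mul(-1, -78376))) = Add(-108624, Add(-15290, 78376)) = Add(-108624, 63086) = -45538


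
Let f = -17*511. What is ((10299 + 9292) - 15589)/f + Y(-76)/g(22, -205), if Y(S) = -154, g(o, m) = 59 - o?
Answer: -1485872/321419 ≈ -4.6228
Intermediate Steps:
f = -8687
((10299 + 9292) - 15589)/f + Y(-76)/g(22, -205) = ((10299 + 9292) - 15589)/(-8687) - 154/(59 - 1*22) = (19591 - 15589)*(-1/8687) - 154/(59 - 22) = 4002*(-1/8687) - 154/37 = -4002/8687 - 154*1/37 = -4002/8687 - 154/37 = -1485872/321419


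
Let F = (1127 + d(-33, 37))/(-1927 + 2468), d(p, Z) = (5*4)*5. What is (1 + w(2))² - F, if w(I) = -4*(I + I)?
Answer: 120498/541 ≈ 222.73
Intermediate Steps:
d(p, Z) = 100 (d(p, Z) = 20*5 = 100)
F = 1227/541 (F = (1127 + 100)/(-1927 + 2468) = 1227/541 ≈ 2.2680)
w(I) = -8*I
(1 + w(2))² - F = (1 - 8*2)² - 1*1227/541 = (1 - 16)² - 1227/541 = (-15)² - 1227/541 = 225 - 1227/541 = 120498/541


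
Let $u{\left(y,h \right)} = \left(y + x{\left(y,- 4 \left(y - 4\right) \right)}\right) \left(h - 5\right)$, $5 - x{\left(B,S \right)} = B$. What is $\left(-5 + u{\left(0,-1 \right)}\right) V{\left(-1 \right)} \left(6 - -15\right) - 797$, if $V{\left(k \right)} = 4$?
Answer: $-3737$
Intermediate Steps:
$x{\left(B,S \right)} = 5 - B$
$u{\left(y,h \right)} = -25 + 5 h$ ($u{\left(y,h \right)} = \left(y - \left(-5 + y\right)\right) \left(h - 5\right) = 5 \left(-5 + h\right) = -25 + 5 h$)
$\left(-5 + u{\left(0,-1 \right)}\right) V{\left(-1 \right)} \left(6 - -15\right) - 797 = \left(-5 + \left(-25 + 5 \left(-1\right)\right)\right) 4 \left(6 - -15\right) - 797 = \left(-5 - 30\right) 4 \left(6 + 15\right) - 797 = \left(-5 - 30\right) 4 \cdot 21 - 797 = \left(-35\right) 4 \cdot 21 - 797 = \left(-140\right) 21 - 797 = -2940 - 797 = -3737$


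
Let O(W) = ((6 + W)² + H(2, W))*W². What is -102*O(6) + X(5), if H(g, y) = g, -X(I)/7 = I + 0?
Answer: -536147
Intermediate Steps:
X(I) = -7*I (X(I) = -7*(I + 0) = -7*I)
O(W) = W²*(2 + (6 + W)²) (O(W) = ((6 + W)² + 2)*W² = (2 + (6 + W)²)*W² = W²*(2 + (6 + W)²))
-102*O(6) + X(5) = -102*6²*(2 + (6 + 6)²) - 7*5 = -3672*(2 + 12²) - 35 = -3672*(2 + 144) - 35 = -3672*146 - 35 = -102*5256 - 35 = -536112 - 35 = -536147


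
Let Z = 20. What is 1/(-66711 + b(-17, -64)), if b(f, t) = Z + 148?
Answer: -1/66543 ≈ -1.5028e-5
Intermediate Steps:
b(f, t) = 168 (b(f, t) = 20 + 148 = 168)
1/(-66711 + b(-17, -64)) = 1/(-66711 + 168) = 1/(-66543) = -1/66543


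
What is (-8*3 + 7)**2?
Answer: 289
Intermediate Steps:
(-8*3 + 7)**2 = (-24 + 7)**2 = (-17)**2 = 289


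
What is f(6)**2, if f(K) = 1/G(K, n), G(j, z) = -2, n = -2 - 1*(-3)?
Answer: 1/4 ≈ 0.25000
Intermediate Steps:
n = 1 (n = -2 + 3 = 1)
f(K) = -1/2 (f(K) = 1/(-2) = -1/2)
f(6)**2 = (-1/2)**2 = 1/4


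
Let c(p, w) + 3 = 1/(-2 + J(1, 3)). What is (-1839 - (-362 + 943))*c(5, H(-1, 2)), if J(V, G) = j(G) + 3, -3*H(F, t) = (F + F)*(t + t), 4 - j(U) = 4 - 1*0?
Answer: 4840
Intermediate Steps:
j(U) = 0 (j(U) = 4 - (4 - 1*0) = 4 - (4 + 0) = 4 - 1*4 = 4 - 4 = 0)
H(F, t) = -4*F*t/3 (H(F, t) = -(F + F)*(t + t)/3 = -2*F*2*t/3 = -4*F*t/3)
J(V, G) = 3 (J(V, G) = 0 + 3 = 3)
c(p, w) = -2 (c(p, w) = -3 + 1/(-2 + 3) = -3 + 1/1 = -3 + 1 = -2)
(-1839 - (-362 + 943))*c(5, H(-1, 2)) = (-1839 - (-362 + 943))*(-2) = (-1839 - 1*581)*(-2) = (-1839 - 581)*(-2) = -2420*(-2) = 4840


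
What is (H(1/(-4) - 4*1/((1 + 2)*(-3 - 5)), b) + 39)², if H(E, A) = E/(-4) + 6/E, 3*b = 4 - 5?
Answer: 2505889/2304 ≈ 1087.6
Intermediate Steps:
b = -⅓ (b = (4 - 5)/3 = (⅓)*(-1) = -⅓ ≈ -0.33333)
H(E, A) = 6/E - E/4 (H(E, A) = E*(-¼) + 6/E = -E/4 + 6/E = 6/E - E/4)
(H(1/(-4) - 4*1/((1 + 2)*(-3 - 5)), b) + 39)² = ((6/(1/(-4) - 4*1/((1 + 2)*(-3 - 5))) - (1/(-4) - 4*1/((1 + 2)*(-3 - 5)))/4) + 39)² = ((6/(1*(-¼) - 4/(3*(-8))) - (1*(-¼) - 4/(3*(-8)))/4) + 39)² = ((6/(-¼ - 4/(-24)) - (-¼ - 4/(-24))/4) + 39)² = ((6/(-¼ - 4*(-1/24)) - (-¼ - 4*(-1/24))/4) + 39)² = ((6/(-¼ + ⅙) - (-¼ + ⅙)/4) + 39)² = ((6/(-1/12) - ¼*(-1/12)) + 39)² = ((6*(-12) + 1/48) + 39)² = ((-72 + 1/48) + 39)² = (-3455/48 + 39)² = (-1583/48)² = 2505889/2304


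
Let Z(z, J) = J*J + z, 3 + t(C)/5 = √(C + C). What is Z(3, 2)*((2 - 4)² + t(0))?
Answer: -77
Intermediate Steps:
t(C) = -15 + 5*√2*√C (t(C) = -15 + 5*√(C + C) = -15 + 5*√(2*C) = -15 + 5*(√2*√C) = -15 + 5*√2*√C)
Z(z, J) = z + J² (Z(z, J) = J² + z = z + J²)
Z(3, 2)*((2 - 4)² + t(0)) = (3 + 2²)*((2 - 4)² + (-15 + 5*√2*√0)) = (3 + 4)*((-2)² + (-15 + 5*√2*0)) = 7*(4 + (-15 + 0)) = 7*(4 - 15) = 7*(-11) = -77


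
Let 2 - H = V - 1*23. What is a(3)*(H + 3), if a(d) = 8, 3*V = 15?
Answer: 184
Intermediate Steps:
V = 5 (V = (1/3)*15 = 5)
H = 20 (H = 2 - (5 - 1*23) = 2 - (5 - 23) = 2 - 1*(-18) = 2 + 18 = 20)
a(3)*(H + 3) = 8*(20 + 3) = 8*23 = 184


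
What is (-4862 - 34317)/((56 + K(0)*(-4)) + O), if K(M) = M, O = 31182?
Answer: -39179/31238 ≈ -1.2542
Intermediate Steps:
(-4862 - 34317)/((56 + K(0)*(-4)) + O) = (-4862 - 34317)/((56 + 0*(-4)) + 31182) = -39179/((56 + 0) + 31182) = -39179/(56 + 31182) = -39179/31238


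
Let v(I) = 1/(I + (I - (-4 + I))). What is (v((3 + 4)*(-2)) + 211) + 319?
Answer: 5299/10 ≈ 529.90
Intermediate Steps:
v(I) = 1/(4 + I) (v(I) = 1/(I + (I + (4 - I))) = 1/(I + 4) = 1/(4 + I))
(v((3 + 4)*(-2)) + 211) + 319 = (1/(4 + (3 + 4)*(-2)) + 211) + 319 = (1/(4 + 7*(-2)) + 211) + 319 = (1/(4 - 14) + 211) + 319 = (1/(-10) + 211) + 319 = (-⅒ + 211) + 319 = 2109/10 + 319 = 5299/10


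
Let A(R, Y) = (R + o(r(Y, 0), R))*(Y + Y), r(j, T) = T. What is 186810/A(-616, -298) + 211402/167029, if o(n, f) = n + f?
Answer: 625601533/411559456 ≈ 1.5201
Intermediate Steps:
o(n, f) = f + n
A(R, Y) = 4*R*Y (A(R, Y) = (R + (R + 0))*(Y + Y) = (R + R)*(2*Y) = (2*R)*(2*Y) = 4*R*Y)
186810/A(-616, -298) + 211402/167029 = 186810/((4*(-616)*(-298))) + 211402/167029 = 186810/734272 + 211402*(1/167029) = 186810*(1/734272) + 211402/167029 = 93405/367136 + 211402/167029 = 625601533/411559456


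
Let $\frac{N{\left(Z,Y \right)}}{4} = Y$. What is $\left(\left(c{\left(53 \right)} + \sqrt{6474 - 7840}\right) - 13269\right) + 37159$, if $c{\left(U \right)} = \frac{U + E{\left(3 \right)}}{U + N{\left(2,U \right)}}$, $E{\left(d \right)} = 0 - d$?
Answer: $\frac{1266180}{53} + i \sqrt{1366} \approx 23890.0 + 36.959 i$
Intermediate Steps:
$N{\left(Z,Y \right)} = 4 Y$
$E{\left(d \right)} = - d$
$c{\left(U \right)} = \frac{-3 + U}{5 U}$ ($c{\left(U \right)} = \frac{U - 3}{U + 4 U} = \frac{U - 3}{5 U} = \left(-3 + U\right) \frac{1}{5 U} = \frac{-3 + U}{5 U}$)
$\left(\left(c{\left(53 \right)} + \sqrt{6474 - 7840}\right) - 13269\right) + 37159 = \left(\left(\frac{-3 + 53}{5 \cdot 53} + \sqrt{6474 - 7840}\right) - 13269\right) + 37159 = \left(\left(\frac{1}{5} \cdot \frac{1}{53} \cdot 50 + \sqrt{-1366}\right) - 13269\right) + 37159 = \left(\left(\frac{10}{53} + i \sqrt{1366}\right) - 13269\right) + 37159 = \left(- \frac{703247}{53} + i \sqrt{1366}\right) + 37159 = \frac{1266180}{53} + i \sqrt{1366}$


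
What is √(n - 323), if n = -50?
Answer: I*√373 ≈ 19.313*I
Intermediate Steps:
√(n - 323) = √(-50 - 323) = √(-373) = I*√373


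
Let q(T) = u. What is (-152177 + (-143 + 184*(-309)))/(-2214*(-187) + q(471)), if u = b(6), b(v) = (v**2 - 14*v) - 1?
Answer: -209176/413969 ≈ -0.50529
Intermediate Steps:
b(v) = -1 + v**2 - 14*v
u = -49 (u = -1 + 6**2 - 14*6 = -1 + 36 - 84 = -49)
q(T) = -49
(-152177 + (-143 + 184*(-309)))/(-2214*(-187) + q(471)) = (-152177 + (-143 + 184*(-309)))/(-2214*(-187) - 49) = (-152177 + (-143 - 56856))/(414018 - 49) = (-152177 - 56999)/413969 = -209176*1/413969 = -209176/413969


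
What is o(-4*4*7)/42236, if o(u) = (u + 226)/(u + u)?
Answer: -57/4730432 ≈ -1.2050e-5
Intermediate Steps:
o(u) = (226 + u)/(2*u) (o(u) = (226 + u)/((2*u)) = (226 + u)*(1/(2*u)) = (226 + u)/(2*u))
o(-4*4*7)/42236 = ((226 - 4*4*7)/(2*((-4*4*7))))/42236 = ((226 - 16*7)/(2*((-16*7))))*(1/42236) = ((½)*(226 - 112)/(-112))*(1/42236) = ((½)*(-1/112)*114)*(1/42236) = -57/112*1/42236 = -57/4730432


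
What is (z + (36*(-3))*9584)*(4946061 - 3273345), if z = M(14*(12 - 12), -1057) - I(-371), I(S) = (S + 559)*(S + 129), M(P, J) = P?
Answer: -1655279608416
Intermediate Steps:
I(S) = (129 + S)*(559 + S) (I(S) = (559 + S)*(129 + S) = (129 + S)*(559 + S))
z = 45496 (z = 14*(12 - 12) - (72111 + (-371)² + 688*(-371)) = 14*0 - (72111 + 137641 - 255248) = 0 - 1*(-45496) = 0 + 45496 = 45496)
(z + (36*(-3))*9584)*(4946061 - 3273345) = (45496 + (36*(-3))*9584)*(4946061 - 3273345) = (45496 - 108*9584)*1672716 = (45496 - 1035072)*1672716 = -989576*1672716 = -1655279608416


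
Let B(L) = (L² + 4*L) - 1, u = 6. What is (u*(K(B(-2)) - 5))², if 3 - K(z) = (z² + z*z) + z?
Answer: 79524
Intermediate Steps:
B(L) = -1 + L² + 4*L
K(z) = 3 - z - 2*z² (K(z) = 3 - ((z² + z*z) + z) = 3 - ((z² + z²) + z) = 3 - (2*z² + z) = 3 - (z + 2*z²) = 3 + (-z - 2*z²) = 3 - z - 2*z²)
(u*(K(B(-2)) - 5))² = (6*((3 - (-1 + (-2)² + 4*(-2)) - 2*(-1 + (-2)² + 4*(-2))²) - 5))² = (6*((3 - (-1 + 4 - 8) - 2*(-1 + 4 - 8)²) - 5))² = (6*((3 - 1*(-5) - 2*(-5)²) - 5))² = (6*((3 + 5 - 2*25) - 5))² = (6*((3 + 5 - 50) - 5))² = (6*(-42 - 5))² = (6*(-47))² = (-282)² = 79524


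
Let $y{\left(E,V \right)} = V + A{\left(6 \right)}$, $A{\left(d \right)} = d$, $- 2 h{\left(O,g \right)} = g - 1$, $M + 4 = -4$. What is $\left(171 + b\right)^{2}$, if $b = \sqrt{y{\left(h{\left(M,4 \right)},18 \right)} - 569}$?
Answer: $\left(171 + i \sqrt{545}\right)^{2} \approx 28696.0 + 7984.1 i$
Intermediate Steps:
$M = -8$ ($M = -4 - 4 = -8$)
$h{\left(O,g \right)} = \frac{1}{2} - \frac{g}{2}$ ($h{\left(O,g \right)} = - \frac{g - 1}{2} = - \frac{-1 + g}{2} = \frac{1}{2} - \frac{g}{2}$)
$y{\left(E,V \right)} = 6 + V$ ($y{\left(E,V \right)} = V + 6 = 6 + V$)
$b = i \sqrt{545}$ ($b = \sqrt{\left(6 + 18\right) - 569} = \sqrt{24 - 569} = \sqrt{-545} = i \sqrt{545} \approx 23.345 i$)
$\left(171 + b\right)^{2} = \left(171 + i \sqrt{545}\right)^{2}$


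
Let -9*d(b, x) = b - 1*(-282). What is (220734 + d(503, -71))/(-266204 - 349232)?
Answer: -1985821/5538924 ≈ -0.35852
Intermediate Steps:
d(b, x) = -94/3 - b/9 (d(b, x) = -(b - 1*(-282))/9 = -(b + 282)/9 = -(282 + b)/9 = -94/3 - b/9)
(220734 + d(503, -71))/(-266204 - 349232) = (220734 + (-94/3 - 1/9*503))/(-266204 - 349232) = (220734 + (-94/3 - 503/9))/(-615436) = (220734 - 785/9)*(-1/615436) = (1985821/9)*(-1/615436) = -1985821/5538924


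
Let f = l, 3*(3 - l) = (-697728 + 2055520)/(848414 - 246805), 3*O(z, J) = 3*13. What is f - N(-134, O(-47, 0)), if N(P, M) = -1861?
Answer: 3362839736/1804827 ≈ 1863.2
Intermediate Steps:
O(z, J) = 13 (O(z, J) = (3*13)/3 = (⅓)*39 = 13)
l = 4056689/1804827 (l = 3 - (-697728 + 2055520)/(3*(848414 - 246805)) = 3 - 1357792/(3*601609) = 3 - ⅓*1357792/601609 = 3 - 1357792/1804827 = 4056689/1804827 ≈ 2.2477)
f = 4056689/1804827 ≈ 2.2477
f - N(-134, O(-47, 0)) = 4056689/1804827 - 1*(-1861) = 4056689/1804827 + 1861 = 3362839736/1804827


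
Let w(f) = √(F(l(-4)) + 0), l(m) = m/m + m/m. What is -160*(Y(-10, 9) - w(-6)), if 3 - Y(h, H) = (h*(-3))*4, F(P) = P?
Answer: 18720 + 160*√2 ≈ 18946.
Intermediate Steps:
l(m) = 2 (l(m) = 1 + 1 = 2)
w(f) = √2 (w(f) = √(2 + 0) = √2)
Y(h, H) = 3 + 12*h (Y(h, H) = 3 - h*(-3)*4 = 3 - (-3*h)*4 = 3 - (-12)*h = 3 + 12*h)
-160*(Y(-10, 9) - w(-6)) = -160*((3 + 12*(-10)) - √2) = -160*((3 - 120) - √2) = -160*(-117 - √2) = 18720 + 160*√2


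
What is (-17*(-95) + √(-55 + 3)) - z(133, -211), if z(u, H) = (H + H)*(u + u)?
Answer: 113867 + 2*I*√13 ≈ 1.1387e+5 + 7.2111*I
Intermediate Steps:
z(u, H) = 4*H*u (z(u, H) = (2*H)*(2*u) = 4*H*u)
(-17*(-95) + √(-55 + 3)) - z(133, -211) = (-17*(-95) + √(-55 + 3)) - 4*(-211)*133 = (1615 + √(-52)) - 1*(-112252) = (1615 + 2*I*√13) + 112252 = 113867 + 2*I*√13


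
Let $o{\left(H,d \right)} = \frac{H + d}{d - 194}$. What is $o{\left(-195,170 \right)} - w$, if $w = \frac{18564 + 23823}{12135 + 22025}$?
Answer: $- \frac{20411}{102480} \approx -0.19917$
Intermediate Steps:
$o{\left(H,d \right)} = \frac{H + d}{-194 + d}$
$w = \frac{42387}{34160} \approx 1.2408$
$o{\left(-195,170 \right)} - w = \frac{-195 + 170}{-194 + 170} - \frac{42387}{34160} = \frac{1}{-24} \left(-25\right) - \frac{42387}{34160} = \left(- \frac{1}{24}\right) \left(-25\right) - \frac{42387}{34160} = \frac{25}{24} - \frac{42387}{34160} = - \frac{20411}{102480}$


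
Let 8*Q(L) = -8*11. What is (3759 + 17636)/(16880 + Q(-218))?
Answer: 21395/16869 ≈ 1.2683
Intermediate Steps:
Q(L) = -11 (Q(L) = (-8*11)/8 = (⅛)*(-88) = -11)
(3759 + 17636)/(16880 + Q(-218)) = (3759 + 17636)/(16880 - 11) = 21395/16869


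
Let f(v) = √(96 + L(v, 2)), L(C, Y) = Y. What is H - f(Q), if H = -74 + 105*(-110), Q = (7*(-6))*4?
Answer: -11624 - 7*√2 ≈ -11634.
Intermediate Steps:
Q = -168 (Q = -42*4 = -168)
H = -11624 (H = -74 - 11550 = -11624)
f(v) = 7*√2 (f(v) = √(96 + 2) = √98 = 7*√2)
H - f(Q) = -11624 - 7*√2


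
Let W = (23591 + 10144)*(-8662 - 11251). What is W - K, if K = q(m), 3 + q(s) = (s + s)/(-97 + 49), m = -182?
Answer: -8061180715/12 ≈ -6.7177e+8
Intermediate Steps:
W = -671765055 (W = 33735*(-19913) = -671765055)
q(s) = -3 - s/24 (q(s) = -3 + (s + s)/(-97 + 49) = -3 + (2*s)/(-48) = -3 + (2*s)*(-1/48) = -3 - s/24)
K = 55/12 (K = -3 - 1/24*(-182) = -3 + 91/12 = 55/12 ≈ 4.5833)
W - K = -671765055 - 1*55/12 = -671765055 - 55/12 = -8061180715/12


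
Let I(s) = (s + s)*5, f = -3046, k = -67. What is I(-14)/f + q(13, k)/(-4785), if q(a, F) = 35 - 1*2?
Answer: 8627/220835 ≈ 0.039065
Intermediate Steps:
q(a, F) = 33 (q(a, F) = 35 - 2 = 33)
I(s) = 10*s (I(s) = (2*s)*5 = 10*s)
I(-14)/f + q(13, k)/(-4785) = (10*(-14))/(-3046) + 33/(-4785) = -140*(-1/3046) + 33*(-1/4785) = 70/1523 - 1/145 = 8627/220835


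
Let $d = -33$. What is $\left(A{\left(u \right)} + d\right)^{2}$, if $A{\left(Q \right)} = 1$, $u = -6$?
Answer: $1024$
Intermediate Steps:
$\left(A{\left(u \right)} + d\right)^{2} = \left(1 - 33\right)^{2} = \left(-32\right)^{2} = 1024$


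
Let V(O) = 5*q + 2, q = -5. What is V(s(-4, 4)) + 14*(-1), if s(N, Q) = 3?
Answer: -37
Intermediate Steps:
V(O) = -23 (V(O) = 5*(-5) + 2 = -25 + 2 = -23)
V(s(-4, 4)) + 14*(-1) = -23 + 14*(-1) = -23 - 14 = -37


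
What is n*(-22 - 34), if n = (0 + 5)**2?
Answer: -1400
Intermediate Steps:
n = 25 (n = 5**2 = 25)
n*(-22 - 34) = 25*(-22 - 34) = 25*(-56) = -1400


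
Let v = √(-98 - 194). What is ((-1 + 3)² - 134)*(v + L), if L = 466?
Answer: -60580 - 260*I*√73 ≈ -60580.0 - 2221.4*I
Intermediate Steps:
v = 2*I*√73 (v = √(-292) = 2*I*√73 ≈ 17.088*I)
((-1 + 3)² - 134)*(v + L) = ((-1 + 3)² - 134)*(2*I*√73 + 466) = (2² - 134)*(466 + 2*I*√73) = (4 - 134)*(466 + 2*I*√73) = -130*(466 + 2*I*√73) = -60580 - 260*I*√73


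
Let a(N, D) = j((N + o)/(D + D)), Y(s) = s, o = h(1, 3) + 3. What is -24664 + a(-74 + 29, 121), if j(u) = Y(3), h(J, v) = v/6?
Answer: -24661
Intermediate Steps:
h(J, v) = v/6 (h(J, v) = v*(⅙) = v/6)
o = 7/2 (o = (⅙)*3 + 3 = ½ + 3 = 7/2 ≈ 3.5000)
j(u) = 3
a(N, D) = 3
-24664 + a(-74 + 29, 121) = -24664 + 3 = -24661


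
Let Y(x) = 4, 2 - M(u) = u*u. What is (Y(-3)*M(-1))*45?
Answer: 180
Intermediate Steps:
M(u) = 2 - u² (M(u) = 2 - u*u = 2 - u²)
(Y(-3)*M(-1))*45 = (4*(2 - 1*(-1)²))*45 = (4*(2 - 1*1))*45 = (4*(2 - 1))*45 = (4*1)*45 = 4*45 = 180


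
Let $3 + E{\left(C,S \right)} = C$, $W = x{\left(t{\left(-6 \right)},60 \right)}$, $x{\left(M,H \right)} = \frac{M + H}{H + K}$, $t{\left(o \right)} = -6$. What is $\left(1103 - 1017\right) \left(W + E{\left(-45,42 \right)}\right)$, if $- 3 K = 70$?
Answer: $- \frac{220074}{55} \approx -4001.3$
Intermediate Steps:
$K = - \frac{70}{3}$ ($K = \left(- \frac{1}{3}\right) 70 = - \frac{70}{3} \approx -23.333$)
$x{\left(M,H \right)} = \frac{H + M}{- \frac{70}{3} + H}$ ($x{\left(M,H \right)} = \frac{M + H}{H - \frac{70}{3}} = \frac{H + M}{- \frac{70}{3} + H}$)
$W = \frac{81}{55}$ ($W = \frac{3 \left(60 - 6\right)}{-70 + 3 \cdot 60} = 3 \frac{1}{-70 + 180} \cdot 54 = 3 \cdot \frac{1}{110} \cdot 54 = \frac{81}{55} \approx 1.4727$)
$E{\left(C,S \right)} = -3 + C$
$\left(1103 - 1017\right) \left(W + E{\left(-45,42 \right)}\right) = \left(1103 - 1017\right) \left(\frac{81}{55} - 48\right) = 86 \left(\frac{81}{55} - 48\right) = 86 \left(- \frac{2559}{55}\right) = - \frac{220074}{55}$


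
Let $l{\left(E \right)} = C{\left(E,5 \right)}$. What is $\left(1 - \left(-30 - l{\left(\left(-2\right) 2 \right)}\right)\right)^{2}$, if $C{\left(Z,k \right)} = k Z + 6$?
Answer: $289$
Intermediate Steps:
$C{\left(Z,k \right)} = 6 + Z k$ ($C{\left(Z,k \right)} = Z k + 6 = 6 + Z k$)
$l{\left(E \right)} = 6 + 5 E$ ($l{\left(E \right)} = 6 + E 5 = 6 + 5 E$)
$\left(1 - \left(-30 - l{\left(\left(-2\right) 2 \right)}\right)\right)^{2} = \left(1 + \left(4 - \left(-26 - \left(6 + 5 \left(\left(-2\right) 2\right)\right)\right)\right)\right)^{2} = \left(1 + \left(4 - \left(-26 - \left(6 + 5 \left(-4\right)\right)\right)\right)\right)^{2} = \left(1 + \left(4 - \left(-26 - \left(6 - 20\right)\right)\right)\right)^{2} = \left(1 + \left(4 - \left(-26 - -14\right)\right)\right)^{2} = \left(1 + \left(4 - \left(-26 + 14\right)\right)\right)^{2} = \left(1 + \left(4 - -12\right)\right)^{2} = \left(1 + \left(4 + 12\right)\right)^{2} = \left(1 + 16\right)^{2} = 17^{2} = 289$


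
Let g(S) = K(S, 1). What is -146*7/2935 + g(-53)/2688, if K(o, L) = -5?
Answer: -2761811/7889280 ≈ -0.35007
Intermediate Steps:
g(S) = -5
-146*7/2935 + g(-53)/2688 = -146*7/2935 - 5/2688 = -1022*1/2935 - 5*1/2688 = -1022/2935 - 5/2688 = -2761811/7889280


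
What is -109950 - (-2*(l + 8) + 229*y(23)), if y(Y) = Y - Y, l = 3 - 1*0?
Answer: -109928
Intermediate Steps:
l = 3 (l = 3 + 0 = 3)
y(Y) = 0
-109950 - (-2*(l + 8) + 229*y(23)) = -109950 - (-2*(3 + 8) + 229*0) = -109950 - (-2*11 + 0) = -109950 - (-22 + 0) = -109950 - 1*(-22) = -109950 + 22 = -109928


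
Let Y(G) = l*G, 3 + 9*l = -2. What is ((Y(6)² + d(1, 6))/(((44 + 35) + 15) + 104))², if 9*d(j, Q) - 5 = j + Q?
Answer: 3136/793881 ≈ 0.0039502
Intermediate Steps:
l = -5/9 (l = -⅓ + (⅑)*(-2) = -⅓ - 2/9 = -5/9 ≈ -0.55556)
Y(G) = -5*G/9
d(j, Q) = 5/9 + Q/9 + j/9 (d(j, Q) = 5/9 + (j + Q)/9 = 5/9 + (Q + j)/9 = 5/9 + (Q/9 + j/9) = 5/9 + Q/9 + j/9)
((Y(6)² + d(1, 6))/(((44 + 35) + 15) + 104))² = (((-5/9*6)² + (5/9 + (⅑)*6 + (⅑)*1))/(((44 + 35) + 15) + 104))² = (((-10/3)² + (5/9 + ⅔ + ⅑))/((79 + 15) + 104))² = ((100/9 + 4/3)/(94 + 104))² = ((112/9)/198)² = ((112/9)*(1/198))² = (56/891)² = 3136/793881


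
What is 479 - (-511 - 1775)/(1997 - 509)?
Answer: 119173/248 ≈ 480.54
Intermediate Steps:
479 - (-511 - 1775)/(1997 - 509) = 479 - (-2286)/1488 = 479 - 1*(-381/248) = 479 + 381/248 = 119173/248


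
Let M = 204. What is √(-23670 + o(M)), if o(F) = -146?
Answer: 2*I*√5954 ≈ 154.32*I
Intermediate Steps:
√(-23670 + o(M)) = √(-23670 - 146) = √(-23816) = 2*I*√5954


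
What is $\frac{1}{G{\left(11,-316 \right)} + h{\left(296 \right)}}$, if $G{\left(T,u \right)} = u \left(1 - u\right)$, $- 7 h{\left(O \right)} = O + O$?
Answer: $- \frac{7}{701796} \approx -9.9744 \cdot 10^{-6}$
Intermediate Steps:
$h{\left(O \right)} = - \frac{2 O}{7}$ ($h{\left(O \right)} = - \frac{O + O}{7} = - \frac{2 O}{7}$)
$\frac{1}{G{\left(11,-316 \right)} + h{\left(296 \right)}} = \frac{1}{- 316 \left(1 - -316\right) - \frac{592}{7}} = \frac{1}{- 316 \left(1 + 316\right) - \frac{592}{7}} = \frac{1}{\left(-316\right) 317 - \frac{592}{7}} = \frac{1}{-100172 - \frac{592}{7}} = \frac{1}{- \frac{701796}{7}} = - \frac{7}{701796}$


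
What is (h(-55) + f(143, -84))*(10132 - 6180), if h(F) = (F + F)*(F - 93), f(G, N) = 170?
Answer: 65010400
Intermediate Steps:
h(F) = 2*F*(-93 + F) (h(F) = (2*F)*(-93 + F) = 2*F*(-93 + F))
(h(-55) + f(143, -84))*(10132 - 6180) = (2*(-55)*(-93 - 55) + 170)*(10132 - 6180) = (2*(-55)*(-148) + 170)*3952 = (16280 + 170)*3952 = 16450*3952 = 65010400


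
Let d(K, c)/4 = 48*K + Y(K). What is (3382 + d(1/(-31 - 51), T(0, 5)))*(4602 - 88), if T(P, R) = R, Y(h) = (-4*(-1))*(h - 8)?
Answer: 601761340/41 ≈ 1.4677e+7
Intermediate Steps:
Y(h) = -32 + 4*h (Y(h) = 4*(-8 + h) = -32 + 4*h)
d(K, c) = -128 + 208*K (d(K, c) = 4*(48*K + (-32 + 4*K)) = 4*(-32 + 52*K) = -128 + 208*K)
(3382 + d(1/(-31 - 51), T(0, 5)))*(4602 - 88) = (3382 + (-128 + 208/(-31 - 51)))*(4602 - 88) = (3382 + (-128 + 208/(-82)))*4514 = (3382 + (-128 + 208*(-1/82)))*4514 = (3382 + (-128 - 104/41))*4514 = (3382 - 5352/41)*4514 = (133310/41)*4514 = 601761340/41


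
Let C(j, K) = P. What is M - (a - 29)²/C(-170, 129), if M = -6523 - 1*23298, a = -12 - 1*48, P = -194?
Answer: -5777353/194 ≈ -29780.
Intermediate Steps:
a = -60 (a = -12 - 48 = -60)
C(j, K) = -194
M = -29821 (M = -6523 - 23298 = -29821)
M - (a - 29)²/C(-170, 129) = -29821 - (-60 - 29)²/(-194) = -29821 - (-89)²*(-1)/194 = -29821 - 7921*(-1)/194 = -29821 - 1*(-7921/194) = -29821 + 7921/194 = -5777353/194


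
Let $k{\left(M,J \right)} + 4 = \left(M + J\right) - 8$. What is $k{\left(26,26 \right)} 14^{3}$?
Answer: $109760$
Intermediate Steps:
$k{\left(M,J \right)} = -12 + J + M$ ($k{\left(M,J \right)} = -4 - \left(8 - J - M\right) = -4 + \left(-8 + J + M\right) = -12 + J + M$)
$k{\left(26,26 \right)} 14^{3} = \left(-12 + 26 + 26\right) 14^{3} = 40 \cdot 2744 = 109760$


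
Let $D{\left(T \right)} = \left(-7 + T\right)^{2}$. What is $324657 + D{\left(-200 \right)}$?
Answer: $367506$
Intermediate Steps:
$324657 + D{\left(-200 \right)} = 324657 + \left(-7 - 200\right)^{2} = 324657 + \left(-207\right)^{2} = 324657 + 42849 = 367506$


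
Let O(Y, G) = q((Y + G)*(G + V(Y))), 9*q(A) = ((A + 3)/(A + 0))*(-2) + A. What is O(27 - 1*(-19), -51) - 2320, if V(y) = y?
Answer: -521431/225 ≈ -2317.5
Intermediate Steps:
q(A) = A/9 - 2*(3 + A)/(9*A) (q(A) = (((A + 3)/(A + 0))*(-2) + A)/9 = (((3 + A)/A)*(-2) + A)/9 = (-2*(3 + A)/A + A)/9 = (A - 2*(3 + A)/A)/9 = A/9 - 2*(3 + A)/(9*A))
O(Y, G) = (-6 + (G + Y)²*(-2 + (G + Y)²))/(9*(G + Y)²) (O(Y, G) = (-6 + ((Y + G)*(G + Y))*(-2 + (Y + G)*(G + Y)))/(9*(((Y + G)*(G + Y)))) = (-6 + ((G + Y)*(G + Y))*(-2 + (G + Y)*(G + Y)))/(9*(((G + Y)*(G + Y)))) = (-6 + (G + Y)²*(-2 + (G + Y)²))/(9*((G + Y)²)) = (-6 + (G + Y)²*(-2 + (G + Y)²))/(9*(G + Y)²))
O(27 - 1*(-19), -51) - 2320 = (-6 - ((-51)² + (27 - 1*(-19))² + 2*(-51)*(27 - 1*(-19)))*(2 - 1*(-51)² - (27 - 1*(-19))² - 2*(-51)*(27 - 1*(-19))))/(9*((-51)² + (27 - 1*(-19))² + 2*(-51)*(27 - 1*(-19)))) - 2320 = (-6 - (2601 + (27 + 19)² + 2*(-51)*(27 + 19))*(2 - 1*2601 - (27 + 19)² - 2*(-51)*(27 + 19)))/(9*(2601 + (27 + 19)² + 2*(-51)*(27 + 19))) - 2320 = (-6 - (2601 + 46² + 2*(-51)*46)*(2 - 2601 - 1*46² - 2*(-51)*46))/(9*(2601 + 46² + 2*(-51)*46)) - 2320 = (-6 - (2601 + 2116 - 4692)*(2 - 2601 - 1*2116 + 4692))/(9*(2601 + 2116 - 4692)) - 2320 = (⅑)*(-6 - 1*25*(2 - 2601 - 2116 + 4692))/25 - 2320 = (⅑)*(1/25)*(-6 - 1*25*(-23)) - 2320 = (⅑)*(1/25)*(-6 + 575) - 2320 = (⅑)*(1/25)*569 - 2320 = 569/225 - 2320 = -521431/225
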